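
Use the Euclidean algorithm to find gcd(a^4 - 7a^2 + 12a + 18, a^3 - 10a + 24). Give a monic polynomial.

By polynomial division,
  a^4 - 7a^2 + 12a + 18 = (a)(a^3 - 10a + 24) + (3a^2 - 12a + 18)
  a^3 - 10a + 24 = ((1/3)a + 4/3)(3a^2 - 12a + 18) + (0)
Last nonzero remainder: 3a^2 - 12a + 18. Dividing through by 3 gives the monic gcd a^2 - 4a + 6.

a^2 - 4a + 6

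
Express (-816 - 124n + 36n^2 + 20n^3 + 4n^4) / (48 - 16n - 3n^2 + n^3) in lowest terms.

Apply the Euclidean algorithm:
  4n^4 + 20n^3 + 36n^2 - 124n - 816 = (4n + 32)(n^3 - 3n^2 - 16n + 48) + (196n^2 + 196n - 2352)
  n^3 - 3n^2 - 16n + 48 = ((1/196)n - 1/49)(196n^2 + 196n - 2352) + (0)
Last nonzero remainder: 196n^2 + 196n - 2352. Dividing through by 196 gives the monic gcd n^2 + n - 12.
Cancel n^2 + n - 12 from numerator and denominator to get the reduced form.

(68 + 16n + 4n^2)/(-4 + n)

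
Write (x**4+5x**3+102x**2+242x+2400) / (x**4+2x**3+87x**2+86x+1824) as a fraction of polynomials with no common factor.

By polynomial division,
  x**4+5x**3+102x**2+242x+2400 = (x**4+2x**3+87x**2+86x+1824) + (3x**3+15x**2+156x+576)
  x**4+2x**3+87x**2+86x+1824 = ((1/3)x-1)(3x**3+15x**2+156x+576) + (50x**2+50x+2400)
  3x**3+15x**2+156x+576 = ((3/50)x+6/25)(50x**2+50x+2400) + (0)
Last nonzero remainder: 50x**2+50x+2400. Dividing through by 50 gives the monic gcd x**2+x+48.
Cancel x**2+x+48 from numerator and denominator to get the reduced form.

(x**2+4x+50)/(x**2+x+38)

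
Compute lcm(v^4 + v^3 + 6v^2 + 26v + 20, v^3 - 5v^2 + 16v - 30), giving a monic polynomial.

Repeated division with remainder:
  v^4 + v^3 + 6v^2 + 26v + 20 = (v + 6)(v^3 - 5v^2 + 16v - 30) + (20v^2 - 40v + 200)
  v^3 - 5v^2 + 16v - 30 = ((1/20)v - 3/20)(20v^2 - 40v + 200) + (0)
Last nonzero remainder: 20v^2 - 40v + 200. Dividing through by 20 gives the monic gcd v^2 - 2v + 10.
Then lcm(f, g) = f·g / gcd(f, g); expanding and making the result monic gives the answer.

v^5 - 2v^4 + 3v^3 + 8v^2 - 58v - 60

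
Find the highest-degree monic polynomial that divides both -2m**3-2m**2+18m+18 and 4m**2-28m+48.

m-3

By polynomial division,
  -2m**3-2m**2+18m+18 = (-(1/2)m-4)(4m**2-28m+48) + (-70m+210)
  4m**2-28m+48 = (-(2/35)m+8/35)(-70m+210) + (0)
Last nonzero remainder: -70m+210. Dividing through by -70 gives the monic gcd m-3.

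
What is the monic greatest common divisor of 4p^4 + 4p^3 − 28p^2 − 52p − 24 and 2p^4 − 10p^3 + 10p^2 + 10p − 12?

p^2 − 2p − 3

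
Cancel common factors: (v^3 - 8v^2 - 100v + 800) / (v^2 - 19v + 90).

(v^2 + 2v - 80)/(v - 9)

Euclidean algorithm in ℚ[v]:
  v^3 - 8v^2 - 100v + 800 = (v + 11)(v^2 - 19v + 90) + (19v - 190)
  v^2 - 19v + 90 = ((1/19)v - 9/19)(19v - 190) + (0)
Last nonzero remainder: 19v - 190. Dividing through by 19 gives the monic gcd v - 10.
Cancel v - 10 from numerator and denominator to get the reduced form.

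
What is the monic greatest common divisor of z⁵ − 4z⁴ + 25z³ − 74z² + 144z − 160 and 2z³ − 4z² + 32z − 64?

z³ − 2z² + 16z − 32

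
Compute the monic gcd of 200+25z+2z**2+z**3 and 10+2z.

5+z

Repeated division with remainder:
  z**3+2z**2+25z+200 = ((1/2)z**2−(3/2)z+20)(2z+10) + (0)
Last nonzero remainder: 2z+10. Dividing through by 2 gives the monic gcd z+5.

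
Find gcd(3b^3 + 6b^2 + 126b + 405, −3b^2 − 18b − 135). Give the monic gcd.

1

Euclidean algorithm in ℚ[b]:
  3b^3 + 6b^2 + 126b + 405 = (−b + 4)(−3b^2 − 18b − 135) + (63b + 945)
  −3b^2 − 18b − 135 = (−(1/21)b + 3/7)(63b + 945) + (−540)
  63b + 945 = (−(7/60)b − 7/4)(−540) + (0)
The last nonzero remainder is the constant −540, so the polynomials are coprime and gcd = 1.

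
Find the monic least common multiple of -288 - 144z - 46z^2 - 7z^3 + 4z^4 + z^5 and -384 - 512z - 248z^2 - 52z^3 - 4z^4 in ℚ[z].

By polynomial division,
  z^5 + 4z^4 - 7z^3 - 46z^2 - 144z - 288 = (-(1/4)z + 9/4)(-4z^4 - 52z^3 - 248z^2 - 512z - 384) + (48z^3 + 384z^2 + 912z + 576)
  -4z^4 - 52z^3 - 248z^2 - 512z - 384 = (-(1/12)z - 5/12)(48z^3 + 384z^2 + 912z + 576) + (-12z^2 - 84z - 144)
  48z^3 + 384z^2 + 912z + 576 = (-4z - 4)(-12z^2 - 84z - 144) + (0)
Last nonzero remainder: -12z^2 - 84z - 144. Dividing through by -12 gives the monic gcd z^2 + 7z + 12.
Then lcm(f, g) = f·g / gcd(f, g); expanding and making the result monic gives the answer.

-2304 - 2880z - 1520z^2 - 476z^3 - 56z^4 + 25z^5 + 10z^6 + z^7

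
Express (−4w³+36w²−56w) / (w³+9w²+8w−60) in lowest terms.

(−4w²+28w)/(w²+11w+30)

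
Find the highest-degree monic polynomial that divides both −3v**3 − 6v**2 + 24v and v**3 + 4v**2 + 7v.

Repeated division with remainder:
  −3v**3 − 6v**2 + 24v = (−3)(v**3 + 4v**2 + 7v) + (6v**2 + 45v)
  v**3 + 4v**2 + 7v = ((1/6)v − 7/12)(6v**2 + 45v) + ((133/4)v)
  6v**2 + 45v = ((24/133)v + 180/133)((133/4)v) + (0)
Last nonzero remainder: (133/4)v. Dividing through by 133/4 gives the monic gcd v.

v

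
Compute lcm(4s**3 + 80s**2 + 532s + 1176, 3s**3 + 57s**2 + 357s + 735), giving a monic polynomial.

s**4 + 25s**3 + 233s**2 + 959s + 1470

Euclidean algorithm in ℚ[s]:
  4s**3 + 80s**2 + 532s + 1176 = (4/3)(3s**3 + 57s**2 + 357s + 735) + (4s**2 + 56s + 196)
  3s**3 + 57s**2 + 357s + 735 = ((3/4)s + 15/4)(4s**2 + 56s + 196) + (0)
Last nonzero remainder: 4s**2 + 56s + 196. Dividing through by 4 gives the monic gcd s**2 + 14s + 49.
Then lcm(f, g) = f·g / gcd(f, g); expanding and making the result monic gives the answer.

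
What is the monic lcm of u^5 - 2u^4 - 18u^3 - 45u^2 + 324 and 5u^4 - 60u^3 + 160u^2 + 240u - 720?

u^7 - 6u^6 - 22u^5 + 51u^4 + 396u^3 + 864u^2 - 1296u - 3888

Repeated division with remainder:
  u^5 - 2u^4 - 18u^3 - 45u^2 + 324 = ((1/5)u + 2)(5u^4 - 60u^3 + 160u^2 + 240u - 720) + (70u^3 - 413u^2 - 336u + 1764)
  5u^4 - 60u^3 + 160u^2 + 240u - 720 = ((1/14)u - 61/140)(70u^3 - 413u^2 - 336u + 1764) + ((81/20)u^2 - (162/5)u + 243/5)
  70u^3 - 413u^2 - 336u + 1764 = ((1400/81)u + 980/27)((81/20)u^2 - (162/5)u + 243/5) + (0)
Last nonzero remainder: (81/20)u^2 - (162/5)u + 243/5. Dividing through by 81/20 gives the monic gcd u^2 - 8u + 12.
Then lcm(f, g) = f·g / gcd(f, g); expanding and making the result monic gives the answer.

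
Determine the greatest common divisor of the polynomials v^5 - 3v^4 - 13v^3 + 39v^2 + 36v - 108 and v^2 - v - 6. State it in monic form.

v^2 - v - 6

Apply the Euclidean algorithm:
  v^5 - 3v^4 - 13v^3 + 39v^2 + 36v - 108 = (v^3 - 2v^2 - 9v + 18)(v^2 - v - 6) + (0)
The last nonzero remainder v^2 - v - 6 is already monic.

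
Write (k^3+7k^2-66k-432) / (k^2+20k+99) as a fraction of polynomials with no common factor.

Apply the Euclidean algorithm:
  k^3+7k^2-66k-432 = (k-13)(k^2+20k+99) + (95k+855)
  k^2+20k+99 = ((1/95)k+11/95)(95k+855) + (0)
Last nonzero remainder: 95k+855. Dividing through by 95 gives the monic gcd k+9.
Cancel k+9 from numerator and denominator to get the reduced form.

(k^2-2k-48)/(k+11)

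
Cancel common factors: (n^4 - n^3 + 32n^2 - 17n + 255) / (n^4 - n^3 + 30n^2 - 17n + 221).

(n^2 - n + 15)/(n^2 - n + 13)

Repeated division with remainder:
  n^4 - n^3 + 32n^2 - 17n + 255 = (n^4 - n^3 + 30n^2 - 17n + 221) + (2n^2 + 34)
  n^4 - n^3 + 30n^2 - 17n + 221 = ((1/2)n^2 - (1/2)n + 13/2)(2n^2 + 34) + (0)
Last nonzero remainder: 2n^2 + 34. Dividing through by 2 gives the monic gcd n^2 + 17.
Cancel n^2 + 17 from numerator and denominator to get the reduced form.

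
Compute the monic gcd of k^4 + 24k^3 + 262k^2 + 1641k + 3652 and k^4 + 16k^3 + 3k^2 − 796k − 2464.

k^2 + 15k + 44

Apply the Euclidean algorithm:
  k^4 + 24k^3 + 262k^2 + 1641k + 3652 = (k^4 + 16k^3 + 3k^2 − 796k − 2464) + (8k^3 + 259k^2 + 2437k + 6116)
  k^4 + 16k^3 + 3k^2 − 796k − 2464 = ((1/8)k − 131/64)(8k^3 + 259k^2 + 2437k + 6116) + ((14625/64)k^2 + (219375/64)k + 160875/16)
  8k^3 + 259k^2 + 2437k + 6116 = ((512/14625)k + 8896/14625)((14625/64)k^2 + (219375/64)k + 160875/16) + (0)
Last nonzero remainder: (14625/64)k^2 + (219375/64)k + 160875/16. Dividing through by 14625/64 gives the monic gcd k^2 + 15k + 44.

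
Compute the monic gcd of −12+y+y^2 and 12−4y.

−3+y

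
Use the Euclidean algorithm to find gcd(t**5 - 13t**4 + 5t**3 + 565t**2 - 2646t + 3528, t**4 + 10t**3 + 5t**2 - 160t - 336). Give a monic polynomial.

t**2 + 3t - 28

Apply the Euclidean algorithm:
  t**5 - 13t**4 + 5t**3 + 565t**2 - 2646t + 3528 = (t - 23)(t**4 + 10t**3 + 5t**2 - 160t - 336) + (230t**3 + 840t**2 - 5990t - 4200)
  t**4 + 10t**3 + 5t**2 - 160t - 336 = ((1/230)t + 73/2645)(230t**3 + 840t**2 - 5990t - 4200) + ((4158/529)t**2 + (12474/529)t - 116424/529)
  230t**3 + 840t**2 - 5990t - 4200 = ((60835/2079)t + 13225/693)((4158/529)t**2 + (12474/529)t - 116424/529) + (0)
Last nonzero remainder: (4158/529)t**2 + (12474/529)t - 116424/529. Dividing through by 4158/529 gives the monic gcd t**2 + 3t - 28.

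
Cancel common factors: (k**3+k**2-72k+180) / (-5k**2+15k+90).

By polynomial division,
  k**3+k**2-72k+180 = (-(1/5)k-4/5)(-5k**2+15k+90) + (-42k+252)
  -5k**2+15k+90 = ((5/42)k+5/14)(-42k+252) + (0)
Last nonzero remainder: -42k+252. Dividing through by -42 gives the monic gcd k-6.
Cancel k-6 from numerator and denominator to get the reduced form.

(-k**2-7k+30)/(5k+15)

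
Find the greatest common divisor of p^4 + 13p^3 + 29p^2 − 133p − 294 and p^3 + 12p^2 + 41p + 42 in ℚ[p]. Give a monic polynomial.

p^2 + 9p + 14

Apply the Euclidean algorithm:
  p^4 + 13p^3 + 29p^2 − 133p − 294 = (p + 1)(p^3 + 12p^2 + 41p + 42) + (−24p^2 − 216p − 336)
  p^3 + 12p^2 + 41p + 42 = (−(1/24)p − 1/8)(−24p^2 − 216p − 336) + (0)
Last nonzero remainder: −24p^2 − 216p − 336. Dividing through by −24 gives the monic gcd p^2 + 9p + 14.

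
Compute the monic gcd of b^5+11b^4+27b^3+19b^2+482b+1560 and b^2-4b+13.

b^2-4b+13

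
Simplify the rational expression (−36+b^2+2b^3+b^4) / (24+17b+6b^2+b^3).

(−12+4b−b^2+b^3)/(8+3b+b^2)

By polynomial division,
  b^4+2b^3+b^2−36 = (b−4)(b^3+6b^2+17b+24) + (8b^2+44b+60)
  b^3+6b^2+17b+24 = ((1/8)b+1/16)(8b^2+44b+60) + ((27/4)b+81/4)
  8b^2+44b+60 = ((32/27)b+80/27)((27/4)b+81/4) + (0)
Last nonzero remainder: (27/4)b+81/4. Dividing through by 27/4 gives the monic gcd b+3.
Cancel b+3 from numerator and denominator to get the reduced form.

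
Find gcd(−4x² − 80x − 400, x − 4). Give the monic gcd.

1

By polynomial division,
  −4x² − 80x − 400 = (−4x − 96)(x − 4) + (−784)
  x − 4 = (−(1/784)x + 1/196)(−784) + (0)
The last nonzero remainder is the constant −784, so the polynomials are coprime and gcd = 1.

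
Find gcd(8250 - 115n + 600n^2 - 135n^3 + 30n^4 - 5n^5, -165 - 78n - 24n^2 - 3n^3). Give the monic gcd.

11 + 3n + n^2

By polynomial division,
  -5n^5 + 30n^4 - 135n^3 + 600n^2 - 115n + 8250 = ((5/3)n^2 - (70/3)n + 565/3)(-3n^3 - 24n^2 - 78n - 165) + (3575n^2 + 10725n + 39325)
  -3n^3 - 24n^2 - 78n - 165 = (-(3/3575)n - 3/715)(3575n^2 + 10725n + 39325) + (0)
Last nonzero remainder: 3575n^2 + 10725n + 39325. Dividing through by 3575 gives the monic gcd n^2 + 3n + 11.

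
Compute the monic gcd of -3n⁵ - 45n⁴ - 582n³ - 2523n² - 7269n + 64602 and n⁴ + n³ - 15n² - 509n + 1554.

n³ + 8n² + 41n - 222

Euclidean algorithm in ℚ[n]:
  -3n⁵ - 45n⁴ - 582n³ - 2523n² - 7269n + 64602 = (-3n - 42)(n⁴ + n³ - 15n² - 509n + 1554) + (-585n³ - 4680n² - 23985n + 129870)
  n⁴ + n³ - 15n² - 509n + 1554 = (-(1/585)n + 7/585)(-585n³ - 4680n² - 23985n + 129870) + (0)
Last nonzero remainder: -585n³ - 4680n² - 23985n + 129870. Dividing through by -585 gives the monic gcd n³ + 8n² + 41n - 222.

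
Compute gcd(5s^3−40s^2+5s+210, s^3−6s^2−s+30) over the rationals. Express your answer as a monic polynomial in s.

Repeated division with remainder:
  5s^3−40s^2+5s+210 = (5)(s^3−6s^2−s+30) + (−10s^2+10s+60)
  s^3−6s^2−s+30 = (−(1/10)s+1/2)(−10s^2+10s+60) + (0)
Last nonzero remainder: −10s^2+10s+60. Dividing through by −10 gives the monic gcd s^2−s−6.

s^2−s−6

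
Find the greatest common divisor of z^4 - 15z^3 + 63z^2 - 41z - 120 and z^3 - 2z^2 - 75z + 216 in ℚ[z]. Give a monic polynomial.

z^2 - 11z + 24

Euclidean algorithm in ℚ[z]:
  z^4 - 15z^3 + 63z^2 - 41z - 120 = (z - 13)(z^3 - 2z^2 - 75z + 216) + (112z^2 - 1232z + 2688)
  z^3 - 2z^2 - 75z + 216 = ((1/112)z + 9/112)(112z^2 - 1232z + 2688) + (0)
Last nonzero remainder: 112z^2 - 1232z + 2688. Dividing through by 112 gives the monic gcd z^2 - 11z + 24.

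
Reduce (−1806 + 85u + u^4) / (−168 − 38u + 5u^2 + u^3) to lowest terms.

(43 − u + u^2)/(4 + u)

By polynomial division,
  u^4 + 85u − 1806 = (u − 5)(u^3 + 5u^2 − 38u − 168) + (63u^2 + 63u − 2646)
  u^3 + 5u^2 − 38u − 168 = ((1/63)u + 4/63)(63u^2 + 63u − 2646) + (0)
Last nonzero remainder: 63u^2 + 63u − 2646. Dividing through by 63 gives the monic gcd u^2 + u − 42.
Cancel u^2 + u − 42 from numerator and denominator to get the reduced form.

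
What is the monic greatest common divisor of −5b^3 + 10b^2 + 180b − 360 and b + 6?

Apply the Euclidean algorithm:
  −5b^3 + 10b^2 + 180b − 360 = (−5b^2 + 40b − 60)(b + 6) + (0)
The last nonzero remainder b + 6 is already monic.

b + 6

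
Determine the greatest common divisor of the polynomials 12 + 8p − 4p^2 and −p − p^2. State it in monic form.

1 + p

Euclidean algorithm in ℚ[p]:
  −4p^2 + 8p + 12 = (4)(−p^2 − p) + (12p + 12)
  −p^2 − p = (−(1/12)p)(12p + 12) + (0)
Last nonzero remainder: 12p + 12. Dividing through by 12 gives the monic gcd p + 1.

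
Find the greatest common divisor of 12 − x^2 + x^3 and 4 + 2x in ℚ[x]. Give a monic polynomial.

Apply the Euclidean algorithm:
  x^3 − x^2 + 12 = ((1/2)x^2 − (3/2)x + 3)(2x + 4) + (0)
Last nonzero remainder: 2x + 4. Dividing through by 2 gives the monic gcd x + 2.

2 + x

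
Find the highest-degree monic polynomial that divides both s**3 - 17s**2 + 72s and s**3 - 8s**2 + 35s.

s

Apply the Euclidean algorithm:
  s**3 - 17s**2 + 72s = (s**3 - 8s**2 + 35s) + (-9s**2 + 37s)
  s**3 - 8s**2 + 35s = (-(1/9)s + 35/81)(-9s**2 + 37s) + ((1540/81)s)
  -9s**2 + 37s = (-(729/1540)s + 2997/1540)((1540/81)s) + (0)
Last nonzero remainder: (1540/81)s. Dividing through by 1540/81 gives the monic gcd s.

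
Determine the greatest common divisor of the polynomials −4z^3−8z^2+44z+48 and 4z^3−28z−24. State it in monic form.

By polynomial division,
  −4z^3−8z^2+44z+48 = (−1)(4z^3−28z−24) + (−8z^2+16z+24)
  4z^3−28z−24 = (−(1/2)z−1)(−8z^2+16z+24) + (0)
Last nonzero remainder: −8z^2+16z+24. Dividing through by −8 gives the monic gcd z^2−2z−3.

z^2−2z−3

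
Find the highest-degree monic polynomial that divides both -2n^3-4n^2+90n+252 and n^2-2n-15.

n+3

By polynomial division,
  -2n^3-4n^2+90n+252 = (-2n-8)(n^2-2n-15) + (44n+132)
  n^2-2n-15 = ((1/44)n-5/44)(44n+132) + (0)
Last nonzero remainder: 44n+132. Dividing through by 44 gives the monic gcd n+3.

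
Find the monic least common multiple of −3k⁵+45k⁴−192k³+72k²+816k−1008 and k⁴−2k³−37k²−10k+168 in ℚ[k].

k⁷−8k⁶−29k⁵+244k⁴+328k³−1856k²−912k+4032

By polynomial division,
  −3k⁵+45k⁴−192k³+72k²+816k−1008 = (−3k+39)(k⁴−2k³−37k²−10k+168) + (−225k³+1485k²+1710k−7560)
  k⁴−2k³−37k²−10k+168 = (−(1/225)k−23/1125)(−225k³+1485k²+1710k−7560) + ((24/25)k²−(216/25)k+336/25)
  −225k³+1485k²+1710k−7560 = (−(1875/8)k−1125/2)((24/25)k²−(216/25)k+336/25) + (0)
Last nonzero remainder: (24/25)k²−(216/25)k+336/25. Dividing through by 24/25 gives the monic gcd k²−9k+14.
Then lcm(f, g) = f·g / gcd(f, g); expanding and making the result monic gives the answer.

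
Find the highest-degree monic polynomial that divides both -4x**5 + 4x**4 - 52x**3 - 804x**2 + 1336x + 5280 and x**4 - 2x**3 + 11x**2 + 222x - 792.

Euclidean algorithm in ℚ[x]:
  -4x**5 + 4x**4 - 52x**3 - 804x**2 + 1336x + 5280 = (-4x - 4)(x**4 - 2x**3 + 11x**2 + 222x - 792) + (-16x**3 + 128x**2 - 944x + 2112)
  x**4 - 2x**3 + 11x**2 + 222x - 792 = (-(1/16)x - 3/8)(-16x**3 + 128x**2 - 944x + 2112) + (0)
Last nonzero remainder: -16x**3 + 128x**2 - 944x + 2112. Dividing through by -16 gives the monic gcd x**3 - 8x**2 + 59x - 132.

x**3 - 8x**2 + 59x - 132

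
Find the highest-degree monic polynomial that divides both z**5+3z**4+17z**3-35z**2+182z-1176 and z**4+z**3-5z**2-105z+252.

z**3+4z**2+7z-84

Repeated division with remainder:
  z**5+3z**4+17z**3-35z**2+182z-1176 = (z+2)(z**4+z**3-5z**2-105z+252) + (20z**3+80z**2+140z-1680)
  z**4+z**3-5z**2-105z+252 = ((1/20)z-3/20)(20z**3+80z**2+140z-1680) + (0)
Last nonzero remainder: 20z**3+80z**2+140z-1680. Dividing through by 20 gives the monic gcd z**3+4z**2+7z-84.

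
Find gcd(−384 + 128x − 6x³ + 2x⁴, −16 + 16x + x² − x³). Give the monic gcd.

Apply the Euclidean algorithm:
  2x⁴ − 6x³ + 128x − 384 = (−2x + 4)(−x³ + x² + 16x − 16) + (28x² + 32x − 320)
  −x³ + x² + 16x − 16 = (−(1/28)x + 15/196)(28x² + 32x − 320) + ((104/49)x + 416/49)
  28x² + 32x − 320 = ((343/26)x − 490/13)((104/49)x + 416/49) + (0)
Last nonzero remainder: (104/49)x + 416/49. Dividing through by 104/49 gives the monic gcd x + 4.

4 + x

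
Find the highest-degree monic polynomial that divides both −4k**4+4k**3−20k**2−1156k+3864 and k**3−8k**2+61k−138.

Repeated division with remainder:
  −4k**4+4k**3−20k**2−1156k+3864 = (−4k−28)(k**3−8k**2+61k−138) + (0)
The last nonzero remainder k**3−8k**2+61k−138 is already monic.

k**3−8k**2+61k−138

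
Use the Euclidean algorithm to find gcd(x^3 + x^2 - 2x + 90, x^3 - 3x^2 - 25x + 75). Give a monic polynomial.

Apply the Euclidean algorithm:
  x^3 + x^2 - 2x + 90 = (x^3 - 3x^2 - 25x + 75) + (4x^2 + 23x + 15)
  x^3 - 3x^2 - 25x + 75 = ((1/4)x - 35/16)(4x^2 + 23x + 15) + ((345/16)x + 1725/16)
  4x^2 + 23x + 15 = ((64/345)x + 16/115)((345/16)x + 1725/16) + (0)
Last nonzero remainder: (345/16)x + 1725/16. Dividing through by 345/16 gives the monic gcd x + 5.

x + 5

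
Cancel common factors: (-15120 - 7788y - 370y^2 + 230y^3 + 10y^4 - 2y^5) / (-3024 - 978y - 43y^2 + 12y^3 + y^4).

By polynomial division,
  -2y^5 + 10y^4 + 230y^3 - 370y^2 - 7788y - 15120 = (-2y + 34)(y^4 + 12y^3 - 43y^2 - 978y - 3024) + (-264y^3 - 864y^2 + 19416y + 87696)
  y^4 + 12y^3 - 43y^2 - 978y - 3024 = (-(1/264)y - 4/121)(-264y^3 - 864y^2 + 19416y + 87696) + ((240/121)y^2 - (480/121)y - 15120/121)
  -264y^3 - 864y^2 + 19416y + 87696 = (-(1331/10)y - 3509/5)((240/121)y^2 - (480/121)y - 15120/121) + (0)
Last nonzero remainder: (240/121)y^2 - (480/121)y - 15120/121. Dividing through by 240/121 gives the monic gcd y^2 - 2y - 63.
Cancel y^2 - 2y - 63 from numerator and denominator to get the reduced form.

(240 + 116y + 6y^2 - 2y^3)/(48 + 14y + y^2)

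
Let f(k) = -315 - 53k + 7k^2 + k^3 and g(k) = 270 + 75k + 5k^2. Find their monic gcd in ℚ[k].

Repeated division with remainder:
  k^3 + 7k^2 - 53k - 315 = ((1/5)k - 8/5)(5k^2 + 75k + 270) + (13k + 117)
  5k^2 + 75k + 270 = ((5/13)k + 30/13)(13k + 117) + (0)
Last nonzero remainder: 13k + 117. Dividing through by 13 gives the monic gcd k + 9.

9 + k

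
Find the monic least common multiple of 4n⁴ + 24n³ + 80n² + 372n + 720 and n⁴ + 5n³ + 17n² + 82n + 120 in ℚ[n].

n⁵ + 8n⁴ + 32n³ + 133n² + 366n + 360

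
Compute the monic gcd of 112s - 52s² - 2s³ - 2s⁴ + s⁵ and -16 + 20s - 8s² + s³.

By polynomial division,
  s⁵ - 2s⁴ - 2s³ - 52s² + 112s = (s² + 6s + 26)(s³ - 8s² + 20s - 16) + (52s² - 312s + 416)
  s³ - 8s² + 20s - 16 = ((1/52)s - 1/26)(52s² - 312s + 416) + (0)
Last nonzero remainder: 52s² - 312s + 416. Dividing through by 52 gives the monic gcd s² - 6s + 8.

8 - 6s + s²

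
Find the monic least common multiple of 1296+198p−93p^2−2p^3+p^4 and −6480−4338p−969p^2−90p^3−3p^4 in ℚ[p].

By polynomial division,
  p^4−2p^3−93p^2+198p+1296 = (−1/3)(−3p^4−90p^3−969p^2−4338p−6480) + (−32p^3−416p^2−1248p−864)
  −3p^4−90p^3−969p^2−4338p−6480 = ((3/32)p+51/32)(−32p^3−416p^2−1248p−864) + (−189p^2−2268p−5103)
  −32p^3−416p^2−1248p−864 = ((32/189)p+32/189)(−189p^2−2268p−5103) + (0)
Last nonzero remainder: −189p^2−2268p−5103. Dividing through by −189 gives the monic gcd p^2+12p+27.
Then lcm(f, g) = f·g / gcd(f, g); expanding and making the result monic gives the answer.

103680+39168p−2580p^2−1636p^3−49p^4+16p^5+p^6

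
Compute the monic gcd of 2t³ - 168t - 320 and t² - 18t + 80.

t - 10

Apply the Euclidean algorithm:
  2t³ - 168t - 320 = (2t + 36)(t² - 18t + 80) + (320t - 3200)
  t² - 18t + 80 = ((1/320)t - 1/40)(320t - 3200) + (0)
Last nonzero remainder: 320t - 3200. Dividing through by 320 gives the monic gcd t - 10.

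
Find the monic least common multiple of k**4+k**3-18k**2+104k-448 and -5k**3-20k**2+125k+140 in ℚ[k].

k**5+2k**4-17k**3+86k**2-344k-448

Euclidean algorithm in ℚ[k]:
  k**4+k**3-18k**2+104k-448 = (-(1/5)k+3/5)(-5k**3-20k**2+125k+140) + (19k**2+57k-532)
  -5k**3-20k**2+125k+140 = (-(5/19)k-5/19)(19k**2+57k-532) + (0)
Last nonzero remainder: 19k**2+57k-532. Dividing through by 19 gives the monic gcd k**2+3k-28.
Then lcm(f, g) = f·g / gcd(f, g); expanding and making the result monic gives the answer.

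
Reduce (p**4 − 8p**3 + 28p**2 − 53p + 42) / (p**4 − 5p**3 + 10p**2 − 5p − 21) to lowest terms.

Euclidean algorithm in ℚ[p]:
  p**4 − 8p**3 + 28p**2 − 53p + 42 = (p**4 − 5p**3 + 10p**2 − 5p − 21) + (−3p**3 + 18p**2 − 48p + 63)
  p**4 − 5p**3 + 10p**2 − 5p − 21 = (−(1/3)p − 1/3)(−3p**3 + 18p**2 − 48p + 63) + (0)
Last nonzero remainder: −3p**3 + 18p**2 − 48p + 63. Dividing through by −3 gives the monic gcd p**3 − 6p**2 + 16p − 21.
Cancel p**3 − 6p**2 + 16p − 21 from numerator and denominator to get the reduced form.

(p − 2)/(p + 1)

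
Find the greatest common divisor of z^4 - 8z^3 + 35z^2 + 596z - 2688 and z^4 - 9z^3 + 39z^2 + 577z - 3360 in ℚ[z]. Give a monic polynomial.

z^3 - 4z^2 + 19z + 672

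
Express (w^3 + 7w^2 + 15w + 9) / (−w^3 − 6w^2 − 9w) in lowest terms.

(−w − 1)/(w)

Apply the Euclidean algorithm:
  w^3 + 7w^2 + 15w + 9 = (−1)(−w^3 − 6w^2 − 9w) + (w^2 + 6w + 9)
  −w^3 − 6w^2 − 9w = (−w)(w^2 + 6w + 9) + (0)
The last nonzero remainder w^2 + 6w + 9 is already monic.
Cancel w^2 + 6w + 9 from numerator and denominator to get the reduced form.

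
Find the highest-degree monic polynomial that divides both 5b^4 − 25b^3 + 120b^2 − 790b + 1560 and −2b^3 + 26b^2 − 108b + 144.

b^2 − 7b + 12

Repeated division with remainder:
  5b^4 − 25b^3 + 120b^2 − 790b + 1560 = (−(5/2)b − 20)(−2b^3 + 26b^2 − 108b + 144) + (370b^2 − 2590b + 4440)
  −2b^3 + 26b^2 − 108b + 144 = (−(1/185)b + 6/185)(370b^2 − 2590b + 4440) + (0)
Last nonzero remainder: 370b^2 − 2590b + 4440. Dividing through by 370 gives the monic gcd b^2 − 7b + 12.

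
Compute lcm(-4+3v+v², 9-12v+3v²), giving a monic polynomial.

12-13v+v³

Repeated division with remainder:
  v²+3v-4 = (1/3)(3v²-12v+9) + (7v-7)
  3v²-12v+9 = ((3/7)v-9/7)(7v-7) + (0)
Last nonzero remainder: 7v-7. Dividing through by 7 gives the monic gcd v-1.
Then lcm(f, g) = f·g / gcd(f, g); expanding and making the result monic gives the answer.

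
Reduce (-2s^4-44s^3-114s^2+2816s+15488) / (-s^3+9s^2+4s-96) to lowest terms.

(2s^3+60s^2+594s+1936)/(s^2-s-12)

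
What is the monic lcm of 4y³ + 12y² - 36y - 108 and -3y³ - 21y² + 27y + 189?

By polynomial division,
  4y³ + 12y² - 36y - 108 = (-4/3)(-3y³ - 21y² + 27y + 189) + (-16y² + 144)
  -3y³ - 21y² + 27y + 189 = ((3/16)y + 21/16)(-16y² + 144) + (0)
Last nonzero remainder: -16y² + 144. Dividing through by -16 gives the monic gcd y² - 9.
Then lcm(f, g) = f·g / gcd(f, g); expanding and making the result monic gives the answer.

y⁴ + 10y³ + 12y² - 90y - 189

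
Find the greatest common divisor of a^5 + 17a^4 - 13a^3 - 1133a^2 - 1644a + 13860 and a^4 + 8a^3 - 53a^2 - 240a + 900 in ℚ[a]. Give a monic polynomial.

By polynomial division,
  a^5 + 17a^4 - 13a^3 - 1133a^2 - 1644a + 13860 = (a + 9)(a^4 + 8a^3 - 53a^2 - 240a + 900) + (-32a^3 - 416a^2 - 384a + 5760)
  a^4 + 8a^3 - 53a^2 - 240a + 900 = (-(1/32)a + 5/32)(-32a^3 - 416a^2 - 384a + 5760) + (0)
Last nonzero remainder: -32a^3 - 416a^2 - 384a + 5760. Dividing through by -32 gives the monic gcd a^3 + 13a^2 + 12a - 180.

a^3 + 13a^2 + 12a - 180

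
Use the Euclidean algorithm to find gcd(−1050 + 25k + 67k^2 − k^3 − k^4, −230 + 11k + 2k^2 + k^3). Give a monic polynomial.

−5 + k

Repeated division with remainder:
  −k^4 − k^3 + 67k^2 + 25k − 1050 = (−k + 1)(k^3 + 2k^2 + 11k − 230) + (76k^2 − 216k − 820)
  k^3 + 2k^2 + 11k − 230 = ((1/76)k + 23/361)(76k^2 − 216k − 820) + ((12834/361)k − 64170/361)
  76k^2 − 216k − 820 = ((13718/6417)k + 29602/6417)((12834/361)k − 64170/361) + (0)
Last nonzero remainder: (12834/361)k − 64170/361. Dividing through by 12834/361 gives the monic gcd k − 5.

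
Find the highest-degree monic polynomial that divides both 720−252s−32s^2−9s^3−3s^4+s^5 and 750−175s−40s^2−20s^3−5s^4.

Apply the Euclidean algorithm:
  s^5−3s^4−9s^3−32s^2−252s+720 = (−(1/5)s+7/5)(−5s^4−20s^3−40s^2−175s+750) + (11s^3−11s^2+143s−330)
  −5s^4−20s^3−40s^2−175s+750 = (−(5/11)s−25/11)(11s^3−11s^2+143s−330) + (0)
Last nonzero remainder: 11s^3−11s^2+143s−330. Dividing through by 11 gives the monic gcd s^3−s^2+13s−30.

−30+13s−s^2+s^3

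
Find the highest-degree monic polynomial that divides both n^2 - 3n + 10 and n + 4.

By polynomial division,
  n^2 - 3n + 10 = (n - 7)(n + 4) + (38)
  n + 4 = ((1/38)n + 2/19)(38) + (0)
The last nonzero remainder is the constant 38, so the polynomials are coprime and gcd = 1.

1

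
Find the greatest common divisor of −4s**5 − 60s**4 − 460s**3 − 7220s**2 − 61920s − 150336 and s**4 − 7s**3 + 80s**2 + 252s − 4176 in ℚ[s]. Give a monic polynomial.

s**2 − 7s + 116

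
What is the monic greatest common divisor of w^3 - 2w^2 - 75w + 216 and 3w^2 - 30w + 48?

w - 8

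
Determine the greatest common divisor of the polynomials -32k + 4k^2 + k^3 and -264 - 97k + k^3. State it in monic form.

Repeated division with remainder:
  k^3 + 4k^2 - 32k = (k^3 - 97k - 264) + (4k^2 + 65k + 264)
  k^3 - 97k - 264 = ((1/4)k - 65/16)(4k^2 + 65k + 264) + ((1617/16)k + 1617/2)
  4k^2 + 65k + 264 = ((64/1617)k + 16/49)((1617/16)k + 1617/2) + (0)
Last nonzero remainder: (1617/16)k + 1617/2. Dividing through by 1617/16 gives the monic gcd k + 8.

8 + k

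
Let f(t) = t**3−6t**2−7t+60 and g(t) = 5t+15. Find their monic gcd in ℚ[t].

By polynomial division,
  t**3−6t**2−7t+60 = ((1/5)t**2−(9/5)t+4)(5t+15) + (0)
Last nonzero remainder: 5t+15. Dividing through by 5 gives the monic gcd t+3.

t+3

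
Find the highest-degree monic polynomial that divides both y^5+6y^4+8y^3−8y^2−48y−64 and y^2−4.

Repeated division with remainder:
  y^5+6y^4+8y^3−8y^2−48y−64 = (y^3+6y^2+12y+16)(y^2−4) + (0)
The last nonzero remainder y^2−4 is already monic.

y^2−4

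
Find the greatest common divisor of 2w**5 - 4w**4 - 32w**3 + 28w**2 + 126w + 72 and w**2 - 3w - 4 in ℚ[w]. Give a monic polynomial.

w**2 - 3w - 4

Apply the Euclidean algorithm:
  2w**5 - 4w**4 - 32w**3 + 28w**2 + 126w + 72 = (2w**3 + 2w**2 - 18w - 18)(w**2 - 3w - 4) + (0)
The last nonzero remainder w**2 - 3w - 4 is already monic.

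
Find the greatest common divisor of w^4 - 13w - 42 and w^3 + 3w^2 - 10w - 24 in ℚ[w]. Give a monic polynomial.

Euclidean algorithm in ℚ[w]:
  w^4 - 13w - 42 = (w - 3)(w^3 + 3w^2 - 10w - 24) + (19w^2 - 19w - 114)
  w^3 + 3w^2 - 10w - 24 = ((1/19)w + 4/19)(19w^2 - 19w - 114) + (0)
Last nonzero remainder: 19w^2 - 19w - 114. Dividing through by 19 gives the monic gcd w^2 - w - 6.

w^2 - w - 6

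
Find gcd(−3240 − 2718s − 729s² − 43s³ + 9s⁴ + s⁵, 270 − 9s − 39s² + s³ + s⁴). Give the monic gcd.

18 + 9s + s²

Apply the Euclidean algorithm:
  s⁵ + 9s⁴ − 43s³ − 729s² − 2718s − 3240 = (s + 8)(s⁴ + s³ − 39s² − 9s + 270) + (−12s³ − 408s² − 2916s − 5400)
  s⁴ + s³ − 39s² − 9s + 270 = (−(1/12)s + 11/4)(−12s³ − 408s² − 2916s − 5400) + (840s² + 7560s + 15120)
  −12s³ − 408s² − 2916s − 5400 = (−(1/70)s − 5/14)(840s² + 7560s + 15120) + (0)
Last nonzero remainder: 840s² + 7560s + 15120. Dividing through by 840 gives the monic gcd s² + 9s + 18.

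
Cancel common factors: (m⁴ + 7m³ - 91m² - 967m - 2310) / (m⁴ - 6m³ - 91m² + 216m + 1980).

(m + 7)/(m - 6)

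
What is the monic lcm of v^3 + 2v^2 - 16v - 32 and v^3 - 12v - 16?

Euclidean algorithm in ℚ[v]:
  v^3 + 2v^2 - 16v - 32 = (v^3 - 12v - 16) + (2v^2 - 4v - 16)
  v^3 - 12v - 16 = ((1/2)v + 1)(2v^2 - 4v - 16) + (0)
Last nonzero remainder: 2v^2 - 4v - 16. Dividing through by 2 gives the monic gcd v^2 - 2v - 8.
Then lcm(f, g) = f·g / gcd(f, g); expanding and making the result monic gives the answer.

v^4 + 4v^3 - 12v^2 - 64v - 64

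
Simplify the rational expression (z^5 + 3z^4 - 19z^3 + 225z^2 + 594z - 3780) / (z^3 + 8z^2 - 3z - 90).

By polynomial division,
  z^5 + 3z^4 - 19z^3 + 225z^2 + 594z - 3780 = (z^2 - 5z + 24)(z^3 + 8z^2 - 3z - 90) + (108z^2 + 216z - 1620)
  z^3 + 8z^2 - 3z - 90 = ((1/108)z + 1/18)(108z^2 + 216z - 1620) + (0)
Last nonzero remainder: 108z^2 + 216z - 1620. Dividing through by 108 gives the monic gcd z^2 + 2z - 15.
Cancel z^2 + 2z - 15 from numerator and denominator to get the reduced form.

(z^3 + z^2 - 6z + 252)/(z + 6)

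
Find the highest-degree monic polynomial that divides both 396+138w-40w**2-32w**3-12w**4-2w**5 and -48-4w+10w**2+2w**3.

-6+w+w**2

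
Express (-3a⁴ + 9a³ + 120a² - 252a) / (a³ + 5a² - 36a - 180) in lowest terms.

(-3a³ + 27a² - 42a)/(a² - a - 30)

Euclidean algorithm in ℚ[a]:
  -3a⁴ + 9a³ + 120a² - 252a = (-3a + 24)(a³ + 5a² - 36a - 180) + (-108a² + 72a + 4320)
  a³ + 5a² - 36a - 180 = (-(1/108)a - 17/324)(-108a² + 72a + 4320) + ((70/9)a + 140/3)
  -108a² + 72a + 4320 = (-(486/35)a + 648/7)((70/9)a + 140/3) + (0)
Last nonzero remainder: (70/9)a + 140/3. Dividing through by 70/9 gives the monic gcd a + 6.
Cancel a + 6 from numerator and denominator to get the reduced form.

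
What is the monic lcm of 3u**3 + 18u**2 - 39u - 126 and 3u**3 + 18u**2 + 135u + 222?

By polynomial division,
  3u**3 + 18u**2 - 39u - 126 = (3u**3 + 18u**2 + 135u + 222) + (-174u - 348)
  3u**3 + 18u**2 + 135u + 222 = (-(1/58)u**2 - (2/29)u - 37/58)(-174u - 348) + (0)
Last nonzero remainder: -174u - 348. Dividing through by -174 gives the monic gcd u + 2.
Then lcm(f, g) = f·g / gcd(f, g); expanding and making the result monic gives the answer.

u**5 + 10u**4 + 48u**3 + 128u**2 - 649u - 1554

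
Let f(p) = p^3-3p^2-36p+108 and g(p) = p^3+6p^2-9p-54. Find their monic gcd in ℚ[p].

Euclidean algorithm in ℚ[p]:
  p^3-3p^2-36p+108 = (p^3+6p^2-9p-54) + (-9p^2-27p+162)
  p^3+6p^2-9p-54 = (-(1/9)p-1/3)(-9p^2-27p+162) + (0)
Last nonzero remainder: -9p^2-27p+162. Dividing through by -9 gives the monic gcd p^2+3p-18.

p^2+3p-18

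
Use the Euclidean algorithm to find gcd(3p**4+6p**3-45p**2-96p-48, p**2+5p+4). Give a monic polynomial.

p**2+5p+4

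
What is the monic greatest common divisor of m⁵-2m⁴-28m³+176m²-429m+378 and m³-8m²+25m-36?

By polynomial division,
  m⁵-2m⁴-28m³+176m²-429m+378 = (m²+6m-5)(m³-8m²+25m-36) + (22m²-88m+198)
  m³-8m²+25m-36 = ((1/22)m-2/11)(22m²-88m+198) + (0)
Last nonzero remainder: 22m²-88m+198. Dividing through by 22 gives the monic gcd m²-4m+9.

m²-4m+9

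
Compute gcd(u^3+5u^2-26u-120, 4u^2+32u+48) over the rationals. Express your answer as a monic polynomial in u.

u+6

Repeated division with remainder:
  u^3+5u^2-26u-120 = ((1/4)u-3/4)(4u^2+32u+48) + (-14u-84)
  4u^2+32u+48 = (-(2/7)u-4/7)(-14u-84) + (0)
Last nonzero remainder: -14u-84. Dividing through by -14 gives the monic gcd u+6.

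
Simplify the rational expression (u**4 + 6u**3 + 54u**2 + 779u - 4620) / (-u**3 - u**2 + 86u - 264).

Repeated division with remainder:
  u**4 + 6u**3 + 54u**2 + 779u - 4620 = (-u - 5)(-u**3 - u**2 + 86u - 264) + (135u**2 + 945u - 5940)
  -u**3 - u**2 + 86u - 264 = (-(1/135)u + 2/45)(135u**2 + 945u - 5940) + (0)
Last nonzero remainder: 135u**2 + 945u - 5940. Dividing through by 135 gives the monic gcd u**2 + 7u - 44.
Cancel u**2 + 7u - 44 from numerator and denominator to get the reduced form.

(-u**2 + u - 105)/(u - 6)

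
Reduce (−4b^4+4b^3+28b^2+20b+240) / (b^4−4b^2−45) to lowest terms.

(−4b+16)/(b−3)

Repeated division with remainder:
  −4b^4+4b^3+28b^2+20b+240 = (−4)(b^4−4b^2−45) + (4b^3+12b^2+20b+60)
  b^4−4b^2−45 = ((1/4)b−3/4)(4b^3+12b^2+20b+60) + (0)
Last nonzero remainder: 4b^3+12b^2+20b+60. Dividing through by 4 gives the monic gcd b^3+3b^2+5b+15.
Cancel b^3+3b^2+5b+15 from numerator and denominator to get the reduced form.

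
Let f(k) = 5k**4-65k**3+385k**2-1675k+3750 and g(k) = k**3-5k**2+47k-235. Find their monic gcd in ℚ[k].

k-5

By polynomial division,
  5k**4-65k**3+385k**2-1675k+3750 = (5k-40)(k**3-5k**2+47k-235) + (-50k**2+1380k-5650)
  k**3-5k**2+47k-235 = (-(1/50)k-113/250)(-50k**2+1380k-5650) + ((13944/25)k-13944/5)
  -50k**2+1380k-5650 = (-(625/6972)k+14125/6972)((13944/25)k-13944/5) + (0)
Last nonzero remainder: (13944/25)k-13944/5. Dividing through by 13944/25 gives the monic gcd k-5.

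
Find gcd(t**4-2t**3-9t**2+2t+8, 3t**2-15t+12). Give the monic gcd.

t**2-5t+4

Repeated division with remainder:
  t**4-2t**3-9t**2+2t+8 = ((1/3)t**2+t+2/3)(3t**2-15t+12) + (0)
Last nonzero remainder: 3t**2-15t+12. Dividing through by 3 gives the monic gcd t**2-5t+4.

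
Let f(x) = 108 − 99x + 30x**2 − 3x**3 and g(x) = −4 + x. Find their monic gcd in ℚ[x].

−4 + x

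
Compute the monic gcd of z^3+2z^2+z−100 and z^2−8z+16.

By polynomial division,
  z^3+2z^2+z−100 = (z+10)(z^2−8z+16) + (65z−260)
  z^2−8z+16 = ((1/65)z−4/65)(65z−260) + (0)
Last nonzero remainder: 65z−260. Dividing through by 65 gives the monic gcd z−4.

z−4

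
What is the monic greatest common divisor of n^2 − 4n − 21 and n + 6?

Repeated division with remainder:
  n^2 − 4n − 21 = (n − 10)(n + 6) + (39)
  n + 6 = ((1/39)n + 2/13)(39) + (0)
The last nonzero remainder is the constant 39, so the polynomials are coprime and gcd = 1.

1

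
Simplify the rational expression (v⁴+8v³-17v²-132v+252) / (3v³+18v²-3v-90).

(v³+10v²+3v-126)/(3v²+24v+45)

Repeated division with remainder:
  v⁴+8v³-17v²-132v+252 = ((1/3)v+2/3)(3v³+18v²-3v-90) + (-28v²-100v+312)
  3v³+18v²-3v-90 = (-(3/28)v-51/196)(-28v²-100v+312) + ((216/49)v-432/49)
  -28v²-100v+312 = (-(343/54)v-637/18)((216/49)v-432/49) + (0)
Last nonzero remainder: (216/49)v-432/49. Dividing through by 216/49 gives the monic gcd v-2.
Cancel v-2 from numerator and denominator to get the reduced form.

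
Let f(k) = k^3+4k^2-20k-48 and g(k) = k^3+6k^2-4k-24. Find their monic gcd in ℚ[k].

k^2+8k+12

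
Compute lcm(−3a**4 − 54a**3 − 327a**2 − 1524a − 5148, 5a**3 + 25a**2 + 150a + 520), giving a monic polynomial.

Repeated division with remainder:
  −3a**4 − 54a**3 − 327a**2 − 1524a − 5148 = (−(3/5)a − 39/5)(5a**3 + 25a**2 + 150a + 520) + (−42a**2 − 42a − 1092)
  5a**3 + 25a**2 + 150a + 520 = (−(5/42)a − 10/21)(−42a**2 − 42a − 1092) + (0)
Last nonzero remainder: −42a**2 − 42a − 1092. Dividing through by −42 gives the monic gcd a**2 + a + 26.
Then lcm(f, g) = f·g / gcd(f, g); expanding and making the result monic gives the answer.

a**5 + 22a**4 + 181a**3 + 944a**2 + 3748a + 6864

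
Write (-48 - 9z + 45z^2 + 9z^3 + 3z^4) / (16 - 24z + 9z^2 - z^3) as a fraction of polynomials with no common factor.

By polynomial division,
  3z^4 + 9z^3 + 45z^2 - 9z - 48 = (-3z - 36)(-z^3 + 9z^2 - 24z + 16) + (297z^2 - 825z + 528)
  -z^3 + 9z^2 - 24z + 16 = (-(1/297)z + 56/2673)(297z^2 - 825z + 528) + (-(400/81)z + 400/81)
  297z^2 - 825z + 528 = (-(24057/400)z + 2673/25)(-(400/81)z + 400/81) + (0)
Last nonzero remainder: -(400/81)z + 400/81. Dividing through by -400/81 gives the monic gcd z - 1.
Cancel z - 1 from numerator and denominator to get the reduced form.

(-48 - 57z - 12z^2 - 3z^3)/(16 - 8z + z^2)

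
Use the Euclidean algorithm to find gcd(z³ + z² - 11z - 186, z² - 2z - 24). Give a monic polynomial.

z - 6

By polynomial division,
  z³ + z² - 11z - 186 = (z + 3)(z² - 2z - 24) + (19z - 114)
  z² - 2z - 24 = ((1/19)z + 4/19)(19z - 114) + (0)
Last nonzero remainder: 19z - 114. Dividing through by 19 gives the monic gcd z - 6.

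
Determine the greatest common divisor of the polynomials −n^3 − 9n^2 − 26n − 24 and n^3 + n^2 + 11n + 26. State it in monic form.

Apply the Euclidean algorithm:
  −n^3 − 9n^2 − 26n − 24 = (−1)(n^3 + n^2 + 11n + 26) + (−8n^2 − 15n + 2)
  n^3 + n^2 + 11n + 26 = (−(1/8)n + 7/64)(−8n^2 − 15n + 2) + ((825/64)n + 825/32)
  −8n^2 − 15n + 2 = (−(512/825)n + 64/825)((825/64)n + 825/32) + (0)
Last nonzero remainder: (825/64)n + 825/32. Dividing through by 825/64 gives the monic gcd n + 2.

n + 2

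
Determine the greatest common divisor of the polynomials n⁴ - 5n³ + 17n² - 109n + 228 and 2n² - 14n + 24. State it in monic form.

Euclidean algorithm in ℚ[n]:
  n⁴ - 5n³ + 17n² - 109n + 228 = ((1/2)n² + n + 19/2)(2n² - 14n + 24) + (0)
Last nonzero remainder: 2n² - 14n + 24. Dividing through by 2 gives the monic gcd n² - 7n + 12.

n² - 7n + 12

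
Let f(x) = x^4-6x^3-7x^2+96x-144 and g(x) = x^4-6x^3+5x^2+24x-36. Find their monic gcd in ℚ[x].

Euclidean algorithm in ℚ[x]:
  x^4-6x^3-7x^2+96x-144 = (x^4-6x^3+5x^2+24x-36) + (-12x^2+72x-108)
  x^4-6x^3+5x^2+24x-36 = (-(1/12)x^2+1/3)(-12x^2+72x-108) + (0)
Last nonzero remainder: -12x^2+72x-108. Dividing through by -12 gives the monic gcd x^2-6x+9.

x^2-6x+9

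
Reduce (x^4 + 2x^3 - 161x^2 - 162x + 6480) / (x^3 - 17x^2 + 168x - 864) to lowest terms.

(x^3 + 11x^2 - 62x - 720)/(x^2 - 8x + 96)

By polynomial division,
  x^4 + 2x^3 - 161x^2 - 162x + 6480 = (x + 19)(x^3 - 17x^2 + 168x - 864) + (-6x^2 - 2490x + 22896)
  x^3 - 17x^2 + 168x - 864 = (-(1/6)x + 72)(-6x^2 - 2490x + 22896) + (183264x - 1649376)
  -6x^2 - 2490x + 22896 = (-(1/30544)x - 53/3818)(183264x - 1649376) + (0)
Last nonzero remainder: 183264x - 1649376. Dividing through by 183264 gives the monic gcd x - 9.
Cancel x - 9 from numerator and denominator to get the reduced form.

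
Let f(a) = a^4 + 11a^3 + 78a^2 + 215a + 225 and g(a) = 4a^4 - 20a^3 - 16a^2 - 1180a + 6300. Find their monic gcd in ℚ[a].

a^2 + 7a + 45

Repeated division with remainder:
  a^4 + 11a^3 + 78a^2 + 215a + 225 = (1/4)(4a^4 - 20a^3 - 16a^2 - 1180a + 6300) + (16a^3 + 82a^2 + 510a - 1350)
  4a^4 - 20a^3 - 16a^2 - 1180a + 6300 = ((1/4)a - 81/32)(16a^3 + 82a^2 + 510a - 1350) + ((1025/16)a^2 + (7175/16)a + 46125/16)
  16a^3 + 82a^2 + 510a - 1350 = ((256/1025)a - 96/205)((1025/16)a^2 + (7175/16)a + 46125/16) + (0)
Last nonzero remainder: (1025/16)a^2 + (7175/16)a + 46125/16. Dividing through by 1025/16 gives the monic gcd a^2 + 7a + 45.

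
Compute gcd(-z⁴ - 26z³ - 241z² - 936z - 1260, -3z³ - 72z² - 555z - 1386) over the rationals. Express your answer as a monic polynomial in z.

z² + 13z + 42

Euclidean algorithm in ℚ[z]:
  -z⁴ - 26z³ - 241z² - 936z - 1260 = ((1/3)z + 2/3)(-3z³ - 72z² - 555z - 1386) + (-8z² - 104z - 336)
  -3z³ - 72z² - 555z - 1386 = ((3/8)z + 33/8)(-8z² - 104z - 336) + (0)
Last nonzero remainder: -8z² - 104z - 336. Dividing through by -8 gives the monic gcd z² + 13z + 42.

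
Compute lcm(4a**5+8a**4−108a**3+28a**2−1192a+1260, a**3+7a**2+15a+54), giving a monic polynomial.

a**6+8a**5−15a**4−155a**3−256a**2−1473a+1890

Apply the Euclidean algorithm:
  4a**5+8a**4−108a**3+28a**2−1192a+1260 = (4a**2−20a−28)(a**3+7a**2+15a+54) + (308a**2+308a+2772)
  a**3+7a**2+15a+54 = ((1/308)a+3/154)(308a**2+308a+2772) + (0)
Last nonzero remainder: 308a**2+308a+2772. Dividing through by 308 gives the monic gcd a**2+a+9.
Then lcm(f, g) = f·g / gcd(f, g); expanding and making the result monic gives the answer.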